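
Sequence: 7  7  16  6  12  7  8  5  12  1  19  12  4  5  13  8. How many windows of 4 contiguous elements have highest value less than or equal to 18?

7 7 16 6 → max 16  ≤ 18 ✓
7 16 6 12 → max 16  ≤ 18 ✓
16 6 12 7 → max 16  ≤ 18 ✓
6 12 7 8 → max 12  ≤ 18 ✓
12 7 8 5 → max 12  ≤ 18 ✓
7 8 5 12 → max 12  ≤ 18 ✓
8 5 12 1 → max 12  ≤ 18 ✓
5 12 1 19 → max 19
12 1 19 12 → max 19
1 19 12 4 → max 19
19 12 4 5 → max 19
12 4 5 13 → max 13  ≤ 18 ✓
4 5 13 8 → max 13  ≤ 18 ✓
9 windows satisfy the condition.

9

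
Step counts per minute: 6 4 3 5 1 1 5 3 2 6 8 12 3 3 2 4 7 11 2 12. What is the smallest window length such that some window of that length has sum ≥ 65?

add 6: running sum 6 < 65
add 4: running sum 10 < 65
add 3: running sum 13 < 65
add 5: running sum 18 < 65
add 1: running sum 19 < 65
add 1: running sum 20 < 65
add 5: running sum 25 < 65
add 3: running sum 28 < 65
add 2: running sum 30 < 65
add 6: running sum 36 < 65
add 8: running sum 44 < 65
add 12: running sum 56 < 65
add 3: running sum 59 < 65
add 3: running sum 62 < 65
add 2: running sum 64 < 65
add 4: shortest ending here [6, 4, 3, 5, 1, 1, 5, 3, 2, 6, 8, 12, 3, 3, 2, 4] sum 68, len 16
add 7: shortest ending here [3, 5, 1, 1, 5, 3, 2, 6, 8, 12, 3, 3, 2, 4, 7] sum 65, len 15
add 11: shortest ending here [5, 3, 2, 6, 8, 12, 3, 3, 2, 4, 7, 11] sum 66, len 12
add 2: shortest ending here [5, 3, 2, 6, 8, 12, 3, 3, 2, 4, 7, 11, 2] sum 68, len 13
add 12: shortest ending here [6, 8, 12, 3, 3, 2, 4, 7, 11, 2, 12] sum 70, len 11
Shortest qualifying length: 11.

11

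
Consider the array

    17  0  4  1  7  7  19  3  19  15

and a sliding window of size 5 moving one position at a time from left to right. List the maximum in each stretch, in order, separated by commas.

17, 7, 19, 19, 19, 19

(17, 0, 4, 1, 7) → max 17
(0, 4, 1, 7, 7) → max 7
(4, 1, 7, 7, 19) → max 19
(1, 7, 7, 19, 3) → max 19
(7, 7, 19, 3, 19) → max 19
(7, 19, 3, 19, 15) → max 19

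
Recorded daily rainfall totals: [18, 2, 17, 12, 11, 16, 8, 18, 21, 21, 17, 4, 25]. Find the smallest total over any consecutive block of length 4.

42

[18, 2, 17, 12] → sum 49
[2, 17, 12, 11] → sum 42
[17, 12, 11, 16] → sum 56
[12, 11, 16, 8] → sum 47
[11, 16, 8, 18] → sum 53
[16, 8, 18, 21] → sum 63
[8, 18, 21, 21] → sum 68
[18, 21, 21, 17] → sum 77
[21, 21, 17, 4] → sum 63
[21, 17, 4, 25] → sum 67
Smallest of these is 42.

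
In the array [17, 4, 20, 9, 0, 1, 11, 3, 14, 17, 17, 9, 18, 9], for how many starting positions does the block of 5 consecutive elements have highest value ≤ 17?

17 4 20 9 0 → max 20
4 20 9 0 1 → max 20
20 9 0 1 11 → max 20
9 0 1 11 3 → max 11  ≤ 17 ✓
0 1 11 3 14 → max 14  ≤ 17 ✓
1 11 3 14 17 → max 17  ≤ 17 ✓
11 3 14 17 17 → max 17  ≤ 17 ✓
3 14 17 17 9 → max 17  ≤ 17 ✓
14 17 17 9 18 → max 18
17 17 9 18 9 → max 18
5 windows satisfy the condition.

5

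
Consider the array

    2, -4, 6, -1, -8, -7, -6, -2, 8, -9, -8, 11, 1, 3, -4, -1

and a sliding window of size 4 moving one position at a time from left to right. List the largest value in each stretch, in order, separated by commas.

(2, -4, 6, -1) → max 6
(-4, 6, -1, -8) → max 6
(6, -1, -8, -7) → max 6
(-1, -8, -7, -6) → max -1
(-8, -7, -6, -2) → max -2
(-7, -6, -2, 8) → max 8
(-6, -2, 8, -9) → max 8
(-2, 8, -9, -8) → max 8
(8, -9, -8, 11) → max 11
(-9, -8, 11, 1) → max 11
(-8, 11, 1, 3) → max 11
(11, 1, 3, -4) → max 11
(1, 3, -4, -1) → max 3

6, 6, 6, -1, -2, 8, 8, 8, 11, 11, 11, 11, 3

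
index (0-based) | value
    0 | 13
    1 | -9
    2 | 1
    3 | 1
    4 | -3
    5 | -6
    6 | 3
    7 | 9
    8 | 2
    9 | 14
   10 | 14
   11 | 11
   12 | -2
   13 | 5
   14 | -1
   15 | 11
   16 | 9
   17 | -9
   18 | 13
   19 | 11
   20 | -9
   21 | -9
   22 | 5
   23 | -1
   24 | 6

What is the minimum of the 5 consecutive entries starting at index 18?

-9

Elements at indices 18..22: 13, 11, -9, -9, 5
min(13, 11, -9, -9, 5) = -9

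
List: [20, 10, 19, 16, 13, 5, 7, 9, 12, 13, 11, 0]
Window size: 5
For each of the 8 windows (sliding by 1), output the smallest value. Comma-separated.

[20, 10, 19, 16, 13] → min 10
[10, 19, 16, 13, 5] → min 5
[19, 16, 13, 5, 7] → min 5
[16, 13, 5, 7, 9] → min 5
[13, 5, 7, 9, 12] → min 5
[5, 7, 9, 12, 13] → min 5
[7, 9, 12, 13, 11] → min 7
[9, 12, 13, 11, 0] → min 0

10, 5, 5, 5, 5, 5, 7, 0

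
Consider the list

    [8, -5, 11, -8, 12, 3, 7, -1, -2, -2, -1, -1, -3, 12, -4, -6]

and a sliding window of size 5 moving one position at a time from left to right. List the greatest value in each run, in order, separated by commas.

[8, -5, 11, -8, 12] → max 12
[-5, 11, -8, 12, 3] → max 12
[11, -8, 12, 3, 7] → max 12
[-8, 12, 3, 7, -1] → max 12
[12, 3, 7, -1, -2] → max 12
[3, 7, -1, -2, -2] → max 7
[7, -1, -2, -2, -1] → max 7
[-1, -2, -2, -1, -1] → max -1
[-2, -2, -1, -1, -3] → max -1
[-2, -1, -1, -3, 12] → max 12
[-1, -1, -3, 12, -4] → max 12
[-1, -3, 12, -4, -6] → max 12

12, 12, 12, 12, 12, 7, 7, -1, -1, 12, 12, 12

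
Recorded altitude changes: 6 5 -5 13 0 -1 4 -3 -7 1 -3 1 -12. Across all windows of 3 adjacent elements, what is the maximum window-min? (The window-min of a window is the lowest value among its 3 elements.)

Each size-3 window and its min:
[6, 5, -5] → min -5
[5, -5, 13] → min -5
[-5, 13, 0] → min -5
[13, 0, -1] → min -1
[0, -1, 4] → min -1
[-1, 4, -3] → min -3
[4, -3, -7] → min -7
[-3, -7, 1] → min -7
[-7, 1, -3] → min -7
[1, -3, 1] → min -3
[-3, 1, -12] → min -12
Maximum of these is -1.

-1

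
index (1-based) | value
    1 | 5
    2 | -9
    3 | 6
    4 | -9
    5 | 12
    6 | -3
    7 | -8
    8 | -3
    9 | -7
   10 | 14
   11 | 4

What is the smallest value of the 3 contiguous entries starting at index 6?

-8

Elements at indices 6..8: -3, -8, -3
min(-3, -8, -3) = -8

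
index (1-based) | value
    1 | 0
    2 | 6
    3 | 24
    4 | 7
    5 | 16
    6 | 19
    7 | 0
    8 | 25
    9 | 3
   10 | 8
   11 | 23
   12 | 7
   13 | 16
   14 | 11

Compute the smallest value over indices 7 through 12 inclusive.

Elements at indices 7..12: 0, 25, 3, 8, 23, 7
min(0, 25, 3, 8, 23, 7) = 0

0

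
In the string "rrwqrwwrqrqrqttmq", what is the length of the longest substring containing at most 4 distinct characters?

[r] 1 distinct, len 1
[r, r] 1 distinct, len 2
[r, r, w] 2 distinct, len 3
[r, r, w, q] 3 distinct, len 4
[r, r, w, q, r] 3 distinct, len 5
[r, r, w, q, r, w] 3 distinct, len 6
[r, r, w, q, r, w, w] 3 distinct, len 7
[r, r, w, q, r, w, w, r] 3 distinct, len 8
[r, r, w, q, r, w, w, r, q] 3 distinct, len 9
[r, r, w, q, r, w, w, r, q, r] 3 distinct, len 10
[r, r, w, q, r, w, w, r, q, r, q] 3 distinct, len 11
[r, r, w, q, r, w, w, r, q, r, q, r] 3 distinct, len 12
[r, r, w, q, r, w, w, r, q, r, q, r, q] 3 distinct, len 13
[r, r, w, q, r, w, w, r, q, r, q, r, q, t] 4 distinct, len 14
[r, r, w, q, r, w, w, r, q, r, q, r, q, t, t] 4 distinct, len 15
[r, q, r, q, r, q, t, t, m] 4 distinct, len 9
[r, q, r, q, r, q, t, t, m, q] 4 distinct, len 10
Longest length with ≤4 distinct: 15.

15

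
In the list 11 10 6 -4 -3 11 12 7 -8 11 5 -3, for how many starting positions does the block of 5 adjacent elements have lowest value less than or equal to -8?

[11, 10, 6, -4, -3] → min -4
[10, 6, -4, -3, 11] → min -4
[6, -4, -3, 11, 12] → min -4
[-4, -3, 11, 12, 7] → min -4
[-3, 11, 12, 7, -8] → min -8  ≤ -8 ✓
[11, 12, 7, -8, 11] → min -8  ≤ -8 ✓
[12, 7, -8, 11, 5] → min -8  ≤ -8 ✓
[7, -8, 11, 5, -3] → min -8  ≤ -8 ✓
4 windows satisfy the condition.

4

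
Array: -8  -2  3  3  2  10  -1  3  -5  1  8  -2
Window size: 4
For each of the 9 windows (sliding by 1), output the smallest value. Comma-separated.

-8, -2, 2, -1, -1, -5, -5, -5, -5

-8 -2 3 3 → min -8
-2 3 3 2 → min -2
3 3 2 10 → min 2
3 2 10 -1 → min -1
2 10 -1 3 → min -1
10 -1 3 -5 → min -5
-1 3 -5 1 → min -5
3 -5 1 8 → min -5
-5 1 8 -2 → min -5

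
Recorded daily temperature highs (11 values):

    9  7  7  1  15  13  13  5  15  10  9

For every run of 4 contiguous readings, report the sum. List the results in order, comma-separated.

24, 30, 36, 42, 46, 46, 43, 39

(9, 7, 7, 1) → sum 24
(7, 7, 1, 15) → sum 30
(7, 1, 15, 13) → sum 36
(1, 15, 13, 13) → sum 42
(15, 13, 13, 5) → sum 46
(13, 13, 5, 15) → sum 46
(13, 5, 15, 10) → sum 43
(5, 15, 10, 9) → sum 39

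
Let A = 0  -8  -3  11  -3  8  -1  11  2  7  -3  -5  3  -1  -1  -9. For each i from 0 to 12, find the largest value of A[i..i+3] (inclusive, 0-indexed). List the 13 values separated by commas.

11, 11, 11, 11, 11, 11, 11, 11, 7, 7, 3, 3, 3

0 -8 -3 11 → max 11
-8 -3 11 -3 → max 11
-3 11 -3 8 → max 11
11 -3 8 -1 → max 11
-3 8 -1 11 → max 11
8 -1 11 2 → max 11
-1 11 2 7 → max 11
11 2 7 -3 → max 11
2 7 -3 -5 → max 7
7 -3 -5 3 → max 7
-3 -5 3 -1 → max 3
-5 3 -1 -1 → max 3
3 -1 -1 -9 → max 3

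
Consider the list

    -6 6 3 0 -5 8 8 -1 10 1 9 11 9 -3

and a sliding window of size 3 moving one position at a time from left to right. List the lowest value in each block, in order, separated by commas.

[-6, 6, 3] → min -6
[6, 3, 0] → min 0
[3, 0, -5] → min -5
[0, -5, 8] → min -5
[-5, 8, 8] → min -5
[8, 8, -1] → min -1
[8, -1, 10] → min -1
[-1, 10, 1] → min -1
[10, 1, 9] → min 1
[1, 9, 11] → min 1
[9, 11, 9] → min 9
[11, 9, -3] → min -3

-6, 0, -5, -5, -5, -1, -1, -1, 1, 1, 9, -3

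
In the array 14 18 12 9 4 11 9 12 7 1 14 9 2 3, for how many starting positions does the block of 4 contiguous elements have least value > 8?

(14, 18, 12, 9) → min 9  > 8 ✓
(18, 12, 9, 4) → min 4
(12, 9, 4, 11) → min 4
(9, 4, 11, 9) → min 4
(4, 11, 9, 12) → min 4
(11, 9, 12, 7) → min 7
(9, 12, 7, 1) → min 1
(12, 7, 1, 14) → min 1
(7, 1, 14, 9) → min 1
(1, 14, 9, 2) → min 1
(14, 9, 2, 3) → min 2
1 window satisfy the condition.

1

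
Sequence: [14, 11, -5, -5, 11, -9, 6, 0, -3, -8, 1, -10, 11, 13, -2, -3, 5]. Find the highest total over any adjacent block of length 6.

14 11 -5 -5 11 -9 → sum 17
11 -5 -5 11 -9 6 → sum 9
-5 -5 11 -9 6 0 → sum -2
-5 11 -9 6 0 -3 → sum 0
11 -9 6 0 -3 -8 → sum -3
-9 6 0 -3 -8 1 → sum -13
6 0 -3 -8 1 -10 → sum -14
0 -3 -8 1 -10 11 → sum -9
-3 -8 1 -10 11 13 → sum 4
-8 1 -10 11 13 -2 → sum 5
1 -10 11 13 -2 -3 → sum 10
-10 11 13 -2 -3 5 → sum 14
Highest of these is 17.

17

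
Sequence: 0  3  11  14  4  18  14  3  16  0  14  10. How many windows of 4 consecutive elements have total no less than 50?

(0, 3, 11, 14) → sum 28
(3, 11, 14, 4) → sum 32
(11, 14, 4, 18) → sum 47
(14, 4, 18, 14) → sum 50  ≥ 50 ✓
(4, 18, 14, 3) → sum 39
(18, 14, 3, 16) → sum 51  ≥ 50 ✓
(14, 3, 16, 0) → sum 33
(3, 16, 0, 14) → sum 33
(16, 0, 14, 10) → sum 40
2 windows satisfy the condition.

2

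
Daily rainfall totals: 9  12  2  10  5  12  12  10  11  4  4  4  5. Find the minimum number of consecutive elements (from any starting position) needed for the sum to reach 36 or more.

4

add 9: running sum 9 < 36
add 12: running sum 21 < 36
add 2: running sum 23 < 36
add 10: running sum 33 < 36
end 4: [9, 12, 2, 10, 5] sum 38, len 5
end 5: [12, 2, 10, 5, 12] sum 41, len 5
end 6: [10, 5, 12, 12] sum 39, len 4
end 7: [5, 12, 12, 10] sum 39, len 4
end 8: [12, 12, 10, 11] sum 45, len 4
end 9: [12, 10, 11, 4] sum 37, len 4
end 10: [12, 10, 11, 4, 4] sum 41, len 5
end 11: [12, 10, 11, 4, 4, 4] sum 45, len 6
end 12: [10, 11, 4, 4, 4, 5] sum 38, len 6
Shortest qualifying length: 4.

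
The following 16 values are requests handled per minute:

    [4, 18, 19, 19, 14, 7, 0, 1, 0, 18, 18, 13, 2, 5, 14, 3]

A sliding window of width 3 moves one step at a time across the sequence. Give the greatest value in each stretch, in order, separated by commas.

Sliding a size-3 window across the 16 values:
[4, 18, 19] → max 19
[18, 19, 19] → max 19
[19, 19, 14] → max 19
[19, 14, 7] → max 19
[14, 7, 0] → max 14
[7, 0, 1] → max 7
[0, 1, 0] → max 1
[1, 0, 18] → max 18
[0, 18, 18] → max 18
[18, 18, 13] → max 18
[18, 13, 2] → max 18
[13, 2, 5] → max 13
[2, 5, 14] → max 14
[5, 14, 3] → max 14

19, 19, 19, 19, 14, 7, 1, 18, 18, 18, 18, 13, 14, 14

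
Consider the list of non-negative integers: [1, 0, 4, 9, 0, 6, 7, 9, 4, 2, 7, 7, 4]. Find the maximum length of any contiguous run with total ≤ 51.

11

→ 1: sum 1, len 1
→ 0: sum 1, len 2
→ 4: sum 5, len 3
→ 9: sum 14, len 4
→ 0: sum 14, len 5
→ 6: sum 20, len 6
→ 7: sum 27, len 7
→ 9: sum 36, len 8
→ 4: sum 40, len 9
→ 2: sum 42, len 10
→ 7: sum 49, len 11
→ 7 (dropped 1, 0, 4): sum 51, len 9
→ 4 (dropped 9): sum 46, len 9
Longest length seen: 11.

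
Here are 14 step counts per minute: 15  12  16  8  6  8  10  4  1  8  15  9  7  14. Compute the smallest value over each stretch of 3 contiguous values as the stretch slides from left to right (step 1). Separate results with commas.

15 12 16 → min 12
12 16 8 → min 8
16 8 6 → min 6
8 6 8 → min 6
6 8 10 → min 6
8 10 4 → min 4
10 4 1 → min 1
4 1 8 → min 1
1 8 15 → min 1
8 15 9 → min 8
15 9 7 → min 7
9 7 14 → min 7

12, 8, 6, 6, 6, 4, 1, 1, 1, 8, 7, 7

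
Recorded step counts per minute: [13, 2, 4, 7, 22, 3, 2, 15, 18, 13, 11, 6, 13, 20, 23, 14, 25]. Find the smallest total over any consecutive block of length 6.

40

Window sums for each of the 12 positions:
[13, 2, 4, 7, 22, 3] → sum 51
[2, 4, 7, 22, 3, 2] → sum 40
[4, 7, 22, 3, 2, 15] → sum 53
[7, 22, 3, 2, 15, 18] → sum 67
[22, 3, 2, 15, 18, 13] → sum 73
[3, 2, 15, 18, 13, 11] → sum 62
[2, 15, 18, 13, 11, 6] → sum 65
[15, 18, 13, 11, 6, 13] → sum 76
[18, 13, 11, 6, 13, 20] → sum 81
[13, 11, 6, 13, 20, 23] → sum 86
[11, 6, 13, 20, 23, 14] → sum 87
[6, 13, 20, 23, 14, 25] → sum 101
Smallest of these is 40.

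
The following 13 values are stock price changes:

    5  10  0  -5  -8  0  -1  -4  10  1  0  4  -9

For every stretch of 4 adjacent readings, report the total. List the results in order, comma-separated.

10, -3, -13, -14, -13, 5, 6, 7, 15, -4

[5, 10, 0, -5] → sum 10
[10, 0, -5, -8] → sum -3
[0, -5, -8, 0] → sum -13
[-5, -8, 0, -1] → sum -14
[-8, 0, -1, -4] → sum -13
[0, -1, -4, 10] → sum 5
[-1, -4, 10, 1] → sum 6
[-4, 10, 1, 0] → sum 7
[10, 1, 0, 4] → sum 15
[1, 0, 4, -9] → sum -4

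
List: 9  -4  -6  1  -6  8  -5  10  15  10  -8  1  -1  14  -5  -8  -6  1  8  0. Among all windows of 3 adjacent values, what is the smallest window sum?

[9, -4, -6] → sum -1
[-4, -6, 1] → sum -9
[-6, 1, -6] → sum -11
[1, -6, 8] → sum 3
[-6, 8, -5] → sum -3
[8, -5, 10] → sum 13
[-5, 10, 15] → sum 20
[10, 15, 10] → sum 35
[15, 10, -8] → sum 17
[10, -8, 1] → sum 3
[-8, 1, -1] → sum -8
[1, -1, 14] → sum 14
[-1, 14, -5] → sum 8
[14, -5, -8] → sum 1
[-5, -8, -6] → sum -19
[-8, -6, 1] → sum -13
[-6, 1, 8] → sum 3
[1, 8, 0] → sum 9
Smallest of these is -19.

-19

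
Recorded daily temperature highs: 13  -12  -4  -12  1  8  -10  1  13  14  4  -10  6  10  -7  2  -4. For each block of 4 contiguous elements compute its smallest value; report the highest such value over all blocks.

1

13 -12 -4 -12 → min -12
-12 -4 -12 1 → min -12
-4 -12 1 8 → min -12
-12 1 8 -10 → min -12
1 8 -10 1 → min -10
8 -10 1 13 → min -10
-10 1 13 14 → min -10
1 13 14 4 → min 1
13 14 4 -10 → min -10
14 4 -10 6 → min -10
4 -10 6 10 → min -10
-10 6 10 -7 → min -10
6 10 -7 2 → min -7
10 -7 2 -4 → min -7
Highest of these is 1.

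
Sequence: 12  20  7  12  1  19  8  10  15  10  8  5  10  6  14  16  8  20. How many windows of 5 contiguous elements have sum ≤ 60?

12

[12, 20, 7, 12, 1] → sum 52  ≤ 60 ✓
[20, 7, 12, 1, 19] → sum 59  ≤ 60 ✓
[7, 12, 1, 19, 8] → sum 47  ≤ 60 ✓
[12, 1, 19, 8, 10] → sum 50  ≤ 60 ✓
[1, 19, 8, 10, 15] → sum 53  ≤ 60 ✓
[19, 8, 10, 15, 10] → sum 62
[8, 10, 15, 10, 8] → sum 51  ≤ 60 ✓
[10, 15, 10, 8, 5] → sum 48  ≤ 60 ✓
[15, 10, 8, 5, 10] → sum 48  ≤ 60 ✓
[10, 8, 5, 10, 6] → sum 39  ≤ 60 ✓
[8, 5, 10, 6, 14] → sum 43  ≤ 60 ✓
[5, 10, 6, 14, 16] → sum 51  ≤ 60 ✓
[10, 6, 14, 16, 8] → sum 54  ≤ 60 ✓
[6, 14, 16, 8, 20] → sum 64
12 windows satisfy the condition.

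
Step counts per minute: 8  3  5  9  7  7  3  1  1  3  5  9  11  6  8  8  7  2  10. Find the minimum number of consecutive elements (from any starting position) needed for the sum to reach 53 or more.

7

add 8: running sum 8 < 53
add 3: running sum 11 < 53
add 5: running sum 16 < 53
add 9: running sum 25 < 53
add 7: running sum 32 < 53
add 7: running sum 39 < 53
add 3: running sum 42 < 53
add 1: running sum 43 < 53
add 1: running sum 44 < 53
add 3: running sum 47 < 53
add 5: running sum 52 < 53
add 9: shortest ending here [3, 5, 9, 7, 7, 3, 1, 1, 3, 5, 9] sum 53, len 11
add 11: shortest ending here [9, 7, 7, 3, 1, 1, 3, 5, 9, 11] sum 56, len 10
add 6: shortest ending here [7, 7, 3, 1, 1, 3, 5, 9, 11, 6] sum 53, len 10
add 8: shortest ending here [7, 3, 1, 1, 3, 5, 9, 11, 6, 8] sum 54, len 10
add 8: shortest ending here [3, 1, 1, 3, 5, 9, 11, 6, 8, 8] sum 55, len 10
add 7: shortest ending here [5, 9, 11, 6, 8, 8, 7] sum 54, len 7
add 2: shortest ending here [5, 9, 11, 6, 8, 8, 7, 2] sum 56, len 8
add 10: shortest ending here [9, 11, 6, 8, 8, 7, 2, 10] sum 61, len 8
Shortest qualifying length: 7.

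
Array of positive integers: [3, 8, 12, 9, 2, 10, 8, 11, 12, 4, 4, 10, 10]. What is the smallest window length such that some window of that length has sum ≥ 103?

Extend right; whenever the sum reaches 103, record the length and shrink from the left:
add 3: running sum 3 < 103
add 8: running sum 11 < 103
add 12: running sum 23 < 103
add 9: running sum 32 < 103
add 2: running sum 34 < 103
add 10: running sum 44 < 103
add 8: running sum 52 < 103
add 11: running sum 63 < 103
add 12: running sum 75 < 103
add 4: running sum 79 < 103
add 4: running sum 83 < 103
add 10: running sum 93 < 103
add 10: shortest ending here [3, 8, 12, 9, 2, 10, 8, 11, 12, 4, 4, 10, 10] sum 103, len 13
Shortest qualifying length: 13.

13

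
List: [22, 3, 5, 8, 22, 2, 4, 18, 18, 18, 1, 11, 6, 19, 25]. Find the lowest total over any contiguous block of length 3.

22 3 5 → sum 30
3 5 8 → sum 16
5 8 22 → sum 35
8 22 2 → sum 32
22 2 4 → sum 28
2 4 18 → sum 24
4 18 18 → sum 40
18 18 18 → sum 54
18 18 1 → sum 37
18 1 11 → sum 30
1 11 6 → sum 18
11 6 19 → sum 36
6 19 25 → sum 50
Lowest of these is 16.

16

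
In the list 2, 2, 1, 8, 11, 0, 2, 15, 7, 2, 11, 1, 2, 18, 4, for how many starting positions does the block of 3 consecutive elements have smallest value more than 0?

10

2 2 1 → min 1  > 0 ✓
2 1 8 → min 1  > 0 ✓
1 8 11 → min 1  > 0 ✓
8 11 0 → min 0
11 0 2 → min 0
0 2 15 → min 0
2 15 7 → min 2  > 0 ✓
15 7 2 → min 2  > 0 ✓
7 2 11 → min 2  > 0 ✓
2 11 1 → min 1  > 0 ✓
11 1 2 → min 1  > 0 ✓
1 2 18 → min 1  > 0 ✓
2 18 4 → min 2  > 0 ✓
10 windows satisfy the condition.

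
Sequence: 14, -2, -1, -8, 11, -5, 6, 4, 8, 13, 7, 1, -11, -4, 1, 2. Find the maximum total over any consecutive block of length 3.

[14, -2, -1] → sum 11
[-2, -1, -8] → sum -11
[-1, -8, 11] → sum 2
[-8, 11, -5] → sum -2
[11, -5, 6] → sum 12
[-5, 6, 4] → sum 5
[6, 4, 8] → sum 18
[4, 8, 13] → sum 25
[8, 13, 7] → sum 28
[13, 7, 1] → sum 21
[7, 1, -11] → sum -3
[1, -11, -4] → sum -14
[-11, -4, 1] → sum -14
[-4, 1, 2] → sum -1
Maximum of these is 28.

28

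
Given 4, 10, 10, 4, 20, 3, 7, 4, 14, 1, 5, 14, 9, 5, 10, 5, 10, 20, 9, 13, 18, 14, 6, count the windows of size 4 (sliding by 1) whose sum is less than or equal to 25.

1

4 10 10 4 → sum 28
10 10 4 20 → sum 44
10 4 20 3 → sum 37
4 20 3 7 → sum 34
20 3 7 4 → sum 34
3 7 4 14 → sum 28
7 4 14 1 → sum 26
4 14 1 5 → sum 24  ≤ 25 ✓
14 1 5 14 → sum 34
1 5 14 9 → sum 29
5 14 9 5 → sum 33
14 9 5 10 → sum 38
9 5 10 5 → sum 29
5 10 5 10 → sum 30
10 5 10 20 → sum 45
5 10 20 9 → sum 44
10 20 9 13 → sum 52
20 9 13 18 → sum 60
9 13 18 14 → sum 54
13 18 14 6 → sum 51
1 window satisfy the condition.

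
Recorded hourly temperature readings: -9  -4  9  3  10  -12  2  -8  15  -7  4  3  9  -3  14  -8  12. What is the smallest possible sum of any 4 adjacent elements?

-9 -4 9 3 → sum -1
-4 9 3 10 → sum 18
9 3 10 -12 → sum 10
3 10 -12 2 → sum 3
10 -12 2 -8 → sum -8
-12 2 -8 15 → sum -3
2 -8 15 -7 → sum 2
-8 15 -7 4 → sum 4
15 -7 4 3 → sum 15
-7 4 3 9 → sum 9
4 3 9 -3 → sum 13
3 9 -3 14 → sum 23
9 -3 14 -8 → sum 12
-3 14 -8 12 → sum 15
Smallest of these is -8.

-8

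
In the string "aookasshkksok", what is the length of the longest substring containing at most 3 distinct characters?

add a: window [a] (1 distinct), len 1
add o: window [a, o] (2 distinct), len 2
add o: window [a, o, o] (2 distinct), len 3
add k: window [a, o, o, k] (3 distinct), len 4
add a: window [a, o, o, k, a] (3 distinct), len 5
add s: window [k, a, s] (3 distinct), len 3
add s: window [k, a, s, s] (3 distinct), len 4
add h: window [a, s, s, h] (3 distinct), len 4
add k: window [s, s, h, k] (3 distinct), len 4
add k: window [s, s, h, k, k] (3 distinct), len 5
add s: window [s, s, h, k, k, s] (3 distinct), len 6
add o: window [k, k, s, o] (3 distinct), len 4
add k: window [k, k, s, o, k] (3 distinct), len 5
Longest length with ≤3 distinct: 6.

6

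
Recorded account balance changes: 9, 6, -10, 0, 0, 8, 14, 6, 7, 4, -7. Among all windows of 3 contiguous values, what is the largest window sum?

[9, 6, -10] → sum 5
[6, -10, 0] → sum -4
[-10, 0, 0] → sum -10
[0, 0, 8] → sum 8
[0, 8, 14] → sum 22
[8, 14, 6] → sum 28
[14, 6, 7] → sum 27
[6, 7, 4] → sum 17
[7, 4, -7] → sum 4
Largest of these is 28.

28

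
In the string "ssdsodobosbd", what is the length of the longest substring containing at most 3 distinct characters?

7

Extend right; when distinct count exceeds 3, shrink from the left:
add s: window [s] (1 distinct), len 1
add s: window [s, s] (1 distinct), len 2
add d: window [s, s, d] (2 distinct), len 3
add s: window [s, s, d, s] (2 distinct), len 4
add o: window [s, s, d, s, o] (3 distinct), len 5
add d: window [s, s, d, s, o, d] (3 distinct), len 6
add o: window [s, s, d, s, o, d, o] (3 distinct), len 7
add b: window [o, d, o, b] (3 distinct), len 4
add o: window [o, d, o, b, o] (3 distinct), len 5
add s: window [o, b, o, s] (3 distinct), len 4
add b: window [o, b, o, s, b] (3 distinct), len 5
add d: window [s, b, d] (3 distinct), len 3
Longest length with ≤3 distinct: 7.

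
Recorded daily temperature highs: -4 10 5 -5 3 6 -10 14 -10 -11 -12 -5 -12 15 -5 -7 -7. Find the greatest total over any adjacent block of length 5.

19

[-4, 10, 5, -5, 3] → sum 9
[10, 5, -5, 3, 6] → sum 19
[5, -5, 3, 6, -10] → sum -1
[-5, 3, 6, -10, 14] → sum 8
[3, 6, -10, 14, -10] → sum 3
[6, -10, 14, -10, -11] → sum -11
[-10, 14, -10, -11, -12] → sum -29
[14, -10, -11, -12, -5] → sum -24
[-10, -11, -12, -5, -12] → sum -50
[-11, -12, -5, -12, 15] → sum -25
[-12, -5, -12, 15, -5] → sum -19
[-5, -12, 15, -5, -7] → sum -14
[-12, 15, -5, -7, -7] → sum -16
Greatest of these is 19.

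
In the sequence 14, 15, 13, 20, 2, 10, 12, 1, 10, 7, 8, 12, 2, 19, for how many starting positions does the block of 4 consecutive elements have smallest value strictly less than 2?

4

(14, 15, 13, 20) → min 13
(15, 13, 20, 2) → min 2
(13, 20, 2, 10) → min 2
(20, 2, 10, 12) → min 2
(2, 10, 12, 1) → min 1  < 2 ✓
(10, 12, 1, 10) → min 1  < 2 ✓
(12, 1, 10, 7) → min 1  < 2 ✓
(1, 10, 7, 8) → min 1  < 2 ✓
(10, 7, 8, 12) → min 7
(7, 8, 12, 2) → min 2
(8, 12, 2, 19) → min 2
4 windows satisfy the condition.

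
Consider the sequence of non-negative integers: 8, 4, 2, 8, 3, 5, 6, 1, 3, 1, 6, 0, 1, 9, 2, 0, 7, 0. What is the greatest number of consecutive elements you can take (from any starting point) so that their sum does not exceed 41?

13

[8] sum 8 len 1
[8, 4] sum 12 len 2
[8, 4, 2] sum 14 len 3
[8, 4, 2, 8] sum 22 len 4
[8, 4, 2, 8, 3] sum 25 len 5
[8, 4, 2, 8, 3, 5] sum 30 len 6
[8, 4, 2, 8, 3, 5, 6] sum 36 len 7
[8, 4, 2, 8, 3, 5, 6, 1] sum 37 len 8
[8, 4, 2, 8, 3, 5, 6, 1, 3] sum 40 len 9
[8, 4, 2, 8, 3, 5, 6, 1, 3, 1] sum 41 len 10
[4, 2, 8, 3, 5, 6, 1, 3, 1, 6] sum 39 len 10
[4, 2, 8, 3, 5, 6, 1, 3, 1, 6, 0] sum 39 len 11
[4, 2, 8, 3, 5, 6, 1, 3, 1, 6, 0, 1] sum 40 len 12
[3, 5, 6, 1, 3, 1, 6, 0, 1, 9] sum 35 len 10
[3, 5, 6, 1, 3, 1, 6, 0, 1, 9, 2] sum 37 len 11
[3, 5, 6, 1, 3, 1, 6, 0, 1, 9, 2, 0] sum 37 len 12
[5, 6, 1, 3, 1, 6, 0, 1, 9, 2, 0, 7] sum 41 len 12
[5, 6, 1, 3, 1, 6, 0, 1, 9, 2, 0, 7, 0] sum 41 len 13
Longest length seen: 13.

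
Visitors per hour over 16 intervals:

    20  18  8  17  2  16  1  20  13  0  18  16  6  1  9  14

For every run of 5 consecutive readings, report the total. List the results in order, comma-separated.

65, 61, 44, 56, 52, 50, 52, 67, 53, 41, 50, 46

20 18 8 17 2 → sum 65
18 8 17 2 16 → sum 61
8 17 2 16 1 → sum 44
17 2 16 1 20 → sum 56
2 16 1 20 13 → sum 52
16 1 20 13 0 → sum 50
1 20 13 0 18 → sum 52
20 13 0 18 16 → sum 67
13 0 18 16 6 → sum 53
0 18 16 6 1 → sum 41
18 16 6 1 9 → sum 50
16 6 1 9 14 → sum 46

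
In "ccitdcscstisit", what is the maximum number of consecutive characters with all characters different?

5

add c: [c] len 1
add c (repeat c, move left end past it): [c] len 1
add i: [c, i] len 2
add t: [c, i, t] len 3
add d: [c, i, t, d] len 4
add c (repeat c, move left end past it): [i, t, d, c] len 4
add s: [i, t, d, c, s] len 5
add c (repeat c, move left end past it): [s, c] len 2
add s (repeat s, move left end past it): [c, s] len 2
add t: [c, s, t] len 3
add i: [c, s, t, i] len 4
add s (repeat s, move left end past it): [t, i, s] len 3
add i (repeat i, move left end past it): [s, i] len 2
add t: [s, i, t] len 3
Longest all-distinct length: 5.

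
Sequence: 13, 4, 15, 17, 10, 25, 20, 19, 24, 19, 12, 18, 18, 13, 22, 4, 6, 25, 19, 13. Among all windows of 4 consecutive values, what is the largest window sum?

Window sums for each of the 17 positions:
13 4 15 17 → sum 49
4 15 17 10 → sum 46
15 17 10 25 → sum 67
17 10 25 20 → sum 72
10 25 20 19 → sum 74
25 20 19 24 → sum 88
20 19 24 19 → sum 82
19 24 19 12 → sum 74
24 19 12 18 → sum 73
19 12 18 18 → sum 67
12 18 18 13 → sum 61
18 18 13 22 → sum 71
18 13 22 4 → sum 57
13 22 4 6 → sum 45
22 4 6 25 → sum 57
4 6 25 19 → sum 54
6 25 19 13 → sum 63
Largest of these is 88.

88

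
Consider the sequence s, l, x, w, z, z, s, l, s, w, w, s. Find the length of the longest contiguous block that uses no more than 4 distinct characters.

add s: window [s] (1 distinct), len 1
add l: window [s, l] (2 distinct), len 2
add x: window [s, l, x] (3 distinct), len 3
add w: window [s, l, x, w] (4 distinct), len 4
add z: window [l, x, w, z] (4 distinct), len 4
add z: window [l, x, w, z, z] (4 distinct), len 5
add s: window [x, w, z, z, s] (4 distinct), len 5
add l: window [w, z, z, s, l] (4 distinct), len 5
add s: window [w, z, z, s, l, s] (4 distinct), len 6
add w: window [w, z, z, s, l, s, w] (4 distinct), len 7
add w: window [w, z, z, s, l, s, w, w] (4 distinct), len 8
add s: window [w, z, z, s, l, s, w, w, s] (4 distinct), len 9
Longest length with ≤4 distinct: 9.

9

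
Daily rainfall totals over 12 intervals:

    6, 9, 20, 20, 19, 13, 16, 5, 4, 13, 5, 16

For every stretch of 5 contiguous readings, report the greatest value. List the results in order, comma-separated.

[6, 9, 20, 20, 19] → max 20
[9, 20, 20, 19, 13] → max 20
[20, 20, 19, 13, 16] → max 20
[20, 19, 13, 16, 5] → max 20
[19, 13, 16, 5, 4] → max 19
[13, 16, 5, 4, 13] → max 16
[16, 5, 4, 13, 5] → max 16
[5, 4, 13, 5, 16] → max 16

20, 20, 20, 20, 19, 16, 16, 16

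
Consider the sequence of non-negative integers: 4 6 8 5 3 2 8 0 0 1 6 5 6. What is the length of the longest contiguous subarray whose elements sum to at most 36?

Extend to the right; shrink from the left whenever the sum exceeds 36:
→ 4: sum 4, len 1
→ 6: sum 10, len 2
→ 8: sum 18, len 3
→ 5: sum 23, len 4
→ 3: sum 26, len 5
→ 2: sum 28, len 6
→ 8: sum 36, len 7
→ 0: sum 36, len 8
→ 0: sum 36, len 9
→ 1 (dropped 4): sum 33, len 9
→ 6 (dropped 6): sum 33, len 9
→ 5 (dropped 8): sum 30, len 9
→ 6: sum 36, len 10
Longest length seen: 10.

10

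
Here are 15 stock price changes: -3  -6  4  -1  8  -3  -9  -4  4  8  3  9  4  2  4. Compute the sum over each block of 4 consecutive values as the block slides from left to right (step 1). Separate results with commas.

Sliding a size-4 window across the 15 values:
[-3, -6, 4, -1] → sum -6
[-6, 4, -1, 8] → sum 5
[4, -1, 8, -3] → sum 8
[-1, 8, -3, -9] → sum -5
[8, -3, -9, -4] → sum -8
[-3, -9, -4, 4] → sum -12
[-9, -4, 4, 8] → sum -1
[-4, 4, 8, 3] → sum 11
[4, 8, 3, 9] → sum 24
[8, 3, 9, 4] → sum 24
[3, 9, 4, 2] → sum 18
[9, 4, 2, 4] → sum 19

-6, 5, 8, -5, -8, -12, -1, 11, 24, 24, 18, 19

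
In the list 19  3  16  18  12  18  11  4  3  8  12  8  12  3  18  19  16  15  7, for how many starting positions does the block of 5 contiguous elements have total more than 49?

9

(19, 3, 16, 18, 12) → sum 68  > 49 ✓
(3, 16, 18, 12, 18) → sum 67  > 49 ✓
(16, 18, 12, 18, 11) → sum 75  > 49 ✓
(18, 12, 18, 11, 4) → sum 63  > 49 ✓
(12, 18, 11, 4, 3) → sum 48
(18, 11, 4, 3, 8) → sum 44
(11, 4, 3, 8, 12) → sum 38
(4, 3, 8, 12, 8) → sum 35
(3, 8, 12, 8, 12) → sum 43
(8, 12, 8, 12, 3) → sum 43
(12, 8, 12, 3, 18) → sum 53  > 49 ✓
(8, 12, 3, 18, 19) → sum 60  > 49 ✓
(12, 3, 18, 19, 16) → sum 68  > 49 ✓
(3, 18, 19, 16, 15) → sum 71  > 49 ✓
(18, 19, 16, 15, 7) → sum 75  > 49 ✓
9 windows satisfy the condition.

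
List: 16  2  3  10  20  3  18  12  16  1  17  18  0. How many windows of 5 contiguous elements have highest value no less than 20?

5

16 2 3 10 20 → max 20  ≥ 20 ✓
2 3 10 20 3 → max 20  ≥ 20 ✓
3 10 20 3 18 → max 20  ≥ 20 ✓
10 20 3 18 12 → max 20  ≥ 20 ✓
20 3 18 12 16 → max 20  ≥ 20 ✓
3 18 12 16 1 → max 18
18 12 16 1 17 → max 18
12 16 1 17 18 → max 18
16 1 17 18 0 → max 18
5 windows satisfy the condition.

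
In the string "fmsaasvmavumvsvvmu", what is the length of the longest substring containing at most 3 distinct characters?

add f: window [f] (1 distinct), len 1
add m: window [f, m] (2 distinct), len 2
add s: window [f, m, s] (3 distinct), len 3
add a: window [m, s, a] (3 distinct), len 3
add a: window [m, s, a, a] (3 distinct), len 4
add s: window [m, s, a, a, s] (3 distinct), len 5
add v: window [s, a, a, s, v] (3 distinct), len 5
add m: window [s, v, m] (3 distinct), len 3
add a: window [v, m, a] (3 distinct), len 3
add v: window [v, m, a, v] (3 distinct), len 4
add u: window [a, v, u] (3 distinct), len 3
add m: window [v, u, m] (3 distinct), len 3
add v: window [v, u, m, v] (3 distinct), len 4
add s: window [m, v, s] (3 distinct), len 3
add v: window [m, v, s, v] (3 distinct), len 4
add v: window [m, v, s, v, v] (3 distinct), len 5
add m: window [m, v, s, v, v, m] (3 distinct), len 6
add u: window [v, v, m, u] (3 distinct), len 4
Longest length with ≤3 distinct: 6.

6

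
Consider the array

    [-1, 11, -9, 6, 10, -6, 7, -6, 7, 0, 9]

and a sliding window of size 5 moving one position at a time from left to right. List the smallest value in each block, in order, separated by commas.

-9, -9, -9, -6, -6, -6, -6

[-1, 11, -9, 6, 10] → min -9
[11, -9, 6, 10, -6] → min -9
[-9, 6, 10, -6, 7] → min -9
[6, 10, -6, 7, -6] → min -6
[10, -6, 7, -6, 7] → min -6
[-6, 7, -6, 7, 0] → min -6
[7, -6, 7, 0, 9] → min -6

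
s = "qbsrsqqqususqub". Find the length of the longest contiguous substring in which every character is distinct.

4

[q] len 1
[q, b] len 2
[q, b, s] len 3
[q, b, s, r] len 4
[r, s] len 2
[r, s, q] len 3
[q] len 1
[q] len 1
[q, u] len 2
[q, u, s] len 3
[s, u] len 2
[u, s] len 2
[u, s, q] len 3
[s, q, u] len 3
[s, q, u, b] len 4
Longest all-distinct length: 4.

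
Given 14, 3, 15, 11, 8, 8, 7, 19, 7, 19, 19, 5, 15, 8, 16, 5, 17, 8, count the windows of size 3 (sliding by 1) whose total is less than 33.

14 3 15 → sum 32  < 33 ✓
3 15 11 → sum 29  < 33 ✓
15 11 8 → sum 34
11 8 8 → sum 27  < 33 ✓
8 8 7 → sum 23  < 33 ✓
8 7 19 → sum 34
7 19 7 → sum 33
19 7 19 → sum 45
7 19 19 → sum 45
19 19 5 → sum 43
19 5 15 → sum 39
5 15 8 → sum 28  < 33 ✓
15 8 16 → sum 39
8 16 5 → sum 29  < 33 ✓
16 5 17 → sum 38
5 17 8 → sum 30  < 33 ✓
7 windows satisfy the condition.

7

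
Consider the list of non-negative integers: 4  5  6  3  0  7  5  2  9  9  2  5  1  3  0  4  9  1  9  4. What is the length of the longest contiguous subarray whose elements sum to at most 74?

Extend to the right; shrink from the left whenever the sum exceeds 74:
add 4: [4] sum 4, len 1
add 5: [4, 5] sum 9, len 2
add 6: [4, 5, 6] sum 15, len 3
add 3: [4, 5, 6, 3] sum 18, len 4
add 0: [4, 5, 6, 3, 0] sum 18, len 5
add 7: [4, 5, 6, 3, 0, 7] sum 25, len 6
add 5: [4, 5, 6, 3, 0, 7, 5] sum 30, len 7
add 2: [4, 5, 6, 3, 0, 7, 5, 2] sum 32, len 8
add 9: [4, 5, 6, 3, 0, 7, 5, 2, 9] sum 41, len 9
add 9: [4, 5, 6, 3, 0, 7, 5, 2, 9, 9] sum 50, len 10
add 2: [4, 5, 6, 3, 0, 7, 5, 2, 9, 9, 2] sum 52, len 11
add 5: [4, 5, 6, 3, 0, 7, 5, 2, 9, 9, 2, 5] sum 57, len 12
add 1: [4, 5, 6, 3, 0, 7, 5, 2, 9, 9, 2, 5, 1] sum 58, len 13
add 3: [4, 5, 6, 3, 0, 7, 5, 2, 9, 9, 2, 5, 1, 3] sum 61, len 14
add 0: [4, 5, 6, 3, 0, 7, 5, 2, 9, 9, 2, 5, 1, 3, 0] sum 61, len 15
add 4: [4, 5, 6, 3, 0, 7, 5, 2, 9, 9, 2, 5, 1, 3, 0, 4] sum 65, len 16
add 9: [4, 5, 6, 3, 0, 7, 5, 2, 9, 9, 2, 5, 1, 3, 0, 4, 9] sum 74, len 17
add 1: [5, 6, 3, 0, 7, 5, 2, 9, 9, 2, 5, 1, 3, 0, 4, 9, 1] sum 71, len 17
add 9: [3, 0, 7, 5, 2, 9, 9, 2, 5, 1, 3, 0, 4, 9, 1, 9] sum 69, len 16
add 4: [3, 0, 7, 5, 2, 9, 9, 2, 5, 1, 3, 0, 4, 9, 1, 9, 4] sum 73, len 17
Longest length seen: 17.

17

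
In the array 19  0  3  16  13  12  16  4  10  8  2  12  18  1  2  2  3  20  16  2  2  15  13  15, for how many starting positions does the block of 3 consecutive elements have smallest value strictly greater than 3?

(19, 0, 3) → min 0
(0, 3, 16) → min 0
(3, 16, 13) → min 3
(16, 13, 12) → min 12  > 3 ✓
(13, 12, 16) → min 12  > 3 ✓
(12, 16, 4) → min 4  > 3 ✓
(16, 4, 10) → min 4  > 3 ✓
(4, 10, 8) → min 4  > 3 ✓
(10, 8, 2) → min 2
(8, 2, 12) → min 2
(2, 12, 18) → min 2
(12, 18, 1) → min 1
(18, 1, 2) → min 1
(1, 2, 2) → min 1
(2, 2, 3) → min 2
(2, 3, 20) → min 2
(3, 20, 16) → min 3
(20, 16, 2) → min 2
(16, 2, 2) → min 2
(2, 2, 15) → min 2
(2, 15, 13) → min 2
(15, 13, 15) → min 13  > 3 ✓
6 windows satisfy the condition.

6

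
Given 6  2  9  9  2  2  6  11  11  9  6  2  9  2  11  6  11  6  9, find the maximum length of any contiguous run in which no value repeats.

[6] len 1
[6, 2] len 2
[6, 2, 9] len 3
[9] len 1
[9, 2] len 2
[2] len 1
[2, 6] len 2
[2, 6, 11] len 3
[11] len 1
[11, 9] len 2
[11, 9, 6] len 3
[11, 9, 6, 2] len 4
[6, 2, 9] len 3
[9, 2] len 2
[9, 2, 11] len 3
[9, 2, 11, 6] len 4
[6, 11] len 2
[11, 6] len 2
[11, 6, 9] len 3
Longest all-distinct length: 4.

4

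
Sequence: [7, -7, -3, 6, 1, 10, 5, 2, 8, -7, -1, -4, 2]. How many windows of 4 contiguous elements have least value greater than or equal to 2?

1

(7, -7, -3, 6) → min -7
(-7, -3, 6, 1) → min -7
(-3, 6, 1, 10) → min -3
(6, 1, 10, 5) → min 1
(1, 10, 5, 2) → min 1
(10, 5, 2, 8) → min 2  ≥ 2 ✓
(5, 2, 8, -7) → min -7
(2, 8, -7, -1) → min -7
(8, -7, -1, -4) → min -7
(-7, -1, -4, 2) → min -7
1 window satisfy the condition.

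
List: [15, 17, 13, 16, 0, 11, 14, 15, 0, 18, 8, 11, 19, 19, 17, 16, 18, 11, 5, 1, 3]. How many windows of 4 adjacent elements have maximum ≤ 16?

15 17 13 16 → max 17
17 13 16 0 → max 17
13 16 0 11 → max 16  ≤ 16 ✓
16 0 11 14 → max 16  ≤ 16 ✓
0 11 14 15 → max 15  ≤ 16 ✓
11 14 15 0 → max 15  ≤ 16 ✓
14 15 0 18 → max 18
15 0 18 8 → max 18
0 18 8 11 → max 18
18 8 11 19 → max 19
8 11 19 19 → max 19
11 19 19 17 → max 19
19 19 17 16 → max 19
19 17 16 18 → max 19
17 16 18 11 → max 18
16 18 11 5 → max 18
18 11 5 1 → max 18
11 5 1 3 → max 11  ≤ 16 ✓
5 windows satisfy the condition.

5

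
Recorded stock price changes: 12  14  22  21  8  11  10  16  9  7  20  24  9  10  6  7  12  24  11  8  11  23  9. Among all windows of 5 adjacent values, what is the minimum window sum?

44

[12, 14, 22, 21, 8] → sum 77
[14, 22, 21, 8, 11] → sum 76
[22, 21, 8, 11, 10] → sum 72
[21, 8, 11, 10, 16] → sum 66
[8, 11, 10, 16, 9] → sum 54
[11, 10, 16, 9, 7] → sum 53
[10, 16, 9, 7, 20] → sum 62
[16, 9, 7, 20, 24] → sum 76
[9, 7, 20, 24, 9] → sum 69
[7, 20, 24, 9, 10] → sum 70
[20, 24, 9, 10, 6] → sum 69
[24, 9, 10, 6, 7] → sum 56
[9, 10, 6, 7, 12] → sum 44
[10, 6, 7, 12, 24] → sum 59
[6, 7, 12, 24, 11] → sum 60
[7, 12, 24, 11, 8] → sum 62
[12, 24, 11, 8, 11] → sum 66
[24, 11, 8, 11, 23] → sum 77
[11, 8, 11, 23, 9] → sum 62
Minimum of these is 44.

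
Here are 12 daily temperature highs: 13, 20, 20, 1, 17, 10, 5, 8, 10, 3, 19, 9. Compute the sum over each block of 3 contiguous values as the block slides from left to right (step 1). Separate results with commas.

53, 41, 38, 28, 32, 23, 23, 21, 32, 31

(13, 20, 20) → sum 53
(20, 20, 1) → sum 41
(20, 1, 17) → sum 38
(1, 17, 10) → sum 28
(17, 10, 5) → sum 32
(10, 5, 8) → sum 23
(5, 8, 10) → sum 23
(8, 10, 3) → sum 21
(10, 3, 19) → sum 32
(3, 19, 9) → sum 31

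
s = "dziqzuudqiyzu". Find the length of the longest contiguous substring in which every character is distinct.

6

[d] len 1
[d, z] len 2
[d, z, i] len 3
[d, z, i, q] len 4
[i, q, z] len 3
[i, q, z, u] len 4
[u] len 1
[u, d] len 2
[u, d, q] len 3
[u, d, q, i] len 4
[u, d, q, i, y] len 5
[u, d, q, i, y, z] len 6
[d, q, i, y, z, u] len 6
Longest all-distinct length: 6.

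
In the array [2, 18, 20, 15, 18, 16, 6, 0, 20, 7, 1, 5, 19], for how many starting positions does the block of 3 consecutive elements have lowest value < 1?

3

[2, 18, 20] → min 2
[18, 20, 15] → min 15
[20, 15, 18] → min 15
[15, 18, 16] → min 15
[18, 16, 6] → min 6
[16, 6, 0] → min 0  < 1 ✓
[6, 0, 20] → min 0  < 1 ✓
[0, 20, 7] → min 0  < 1 ✓
[20, 7, 1] → min 1
[7, 1, 5] → min 1
[1, 5, 19] → min 1
3 windows satisfy the condition.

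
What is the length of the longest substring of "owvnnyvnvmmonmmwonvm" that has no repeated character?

5

add o: [o] len 1
add w: [o, w] len 2
add v: [o, w, v] len 3
add n: [o, w, v, n] len 4
add n (repeat n, move left end past it): [n] len 1
add y: [n, y] len 2
add v: [n, y, v] len 3
add n (repeat n, move left end past it): [y, v, n] len 3
add v (repeat v, move left end past it): [n, v] len 2
add m: [n, v, m] len 3
add m (repeat m, move left end past it): [m] len 1
add o: [m, o] len 2
add n: [m, o, n] len 3
add m (repeat m, move left end past it): [o, n, m] len 3
add m (repeat m, move left end past it): [m] len 1
add w: [m, w] len 2
add o: [m, w, o] len 3
add n: [m, w, o, n] len 4
add v: [m, w, o, n, v] len 5
add m (repeat m, move left end past it): [w, o, n, v, m] len 5
Longest all-distinct length: 5.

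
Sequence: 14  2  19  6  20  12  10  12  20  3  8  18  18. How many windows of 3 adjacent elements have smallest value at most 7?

(14, 2, 19) → min 2  ≤ 7 ✓
(2, 19, 6) → min 2  ≤ 7 ✓
(19, 6, 20) → min 6  ≤ 7 ✓
(6, 20, 12) → min 6  ≤ 7 ✓
(20, 12, 10) → min 10
(12, 10, 12) → min 10
(10, 12, 20) → min 10
(12, 20, 3) → min 3  ≤ 7 ✓
(20, 3, 8) → min 3  ≤ 7 ✓
(3, 8, 18) → min 3  ≤ 7 ✓
(8, 18, 18) → min 8
7 windows satisfy the condition.

7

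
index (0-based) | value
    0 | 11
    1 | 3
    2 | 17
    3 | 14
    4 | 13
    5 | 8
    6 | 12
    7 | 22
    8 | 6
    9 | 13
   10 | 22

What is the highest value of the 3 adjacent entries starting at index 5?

Elements at indices 5..7: 8, 12, 22
max(8, 12, 22) = 22

22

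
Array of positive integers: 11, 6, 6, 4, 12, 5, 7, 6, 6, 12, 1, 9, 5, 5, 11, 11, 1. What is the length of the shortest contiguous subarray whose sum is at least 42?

Extend right; whenever the sum reaches 42, record the length and shrink from the left:
add 11: running sum 11 < 42
add 6: running sum 17 < 42
add 6: running sum 23 < 42
add 4: running sum 27 < 42
add 12: running sum 39 < 42
add 5: shortest ending here [11, 6, 6, 4, 12, 5] sum 44, len 6
add 7: shortest ending here [11, 6, 6, 4, 12, 5, 7] sum 51, len 7
add 6: shortest ending here [6, 6, 4, 12, 5, 7, 6] sum 46, len 7
add 6: shortest ending here [6, 4, 12, 5, 7, 6, 6] sum 46, len 7
add 12: shortest ending here [12, 5, 7, 6, 6, 12] sum 48, len 6
add 1: shortest ending here [12, 5, 7, 6, 6, 12, 1] sum 49, len 7
add 9: shortest ending here [5, 7, 6, 6, 12, 1, 9] sum 46, len 7
add 5: shortest ending here [7, 6, 6, 12, 1, 9, 5] sum 46, len 7
add 5: shortest ending here [6, 6, 12, 1, 9, 5, 5] sum 44, len 7
add 11: shortest ending here [12, 1, 9, 5, 5, 11] sum 43, len 6
add 11: shortest ending here [1, 9, 5, 5, 11, 11] sum 42, len 6
add 1: shortest ending here [9, 5, 5, 11, 11, 1] sum 42, len 6
Shortest qualifying length: 6.

6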